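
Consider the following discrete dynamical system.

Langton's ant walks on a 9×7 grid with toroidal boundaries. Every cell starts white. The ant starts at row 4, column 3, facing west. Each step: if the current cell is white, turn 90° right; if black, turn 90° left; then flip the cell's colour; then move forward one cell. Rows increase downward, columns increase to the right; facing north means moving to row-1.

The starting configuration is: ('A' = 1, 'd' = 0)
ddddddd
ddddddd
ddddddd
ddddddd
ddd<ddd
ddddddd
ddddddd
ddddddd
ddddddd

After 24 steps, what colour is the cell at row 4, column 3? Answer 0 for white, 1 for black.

0

t=0: ddddddd
ddddddd
ddddddd
ddddddd
ddd<ddd
ddddddd
ddddddd
ddddddd
ddddddd
t=1: ddddddd
ddddddd
ddddddd
ddd^ddd
dddAddd
ddddddd
ddddddd
ddddddd
ddddddd
t=2: ddddddd
ddddddd
ddddddd
dddA>dd
dddAddd
ddddddd
ddddddd
ddddddd
ddddddd
t=3: ddddddd
ddddddd
ddddddd
dddAAdd
dddAvdd
ddddddd
ddddddd
ddddddd
ddddddd
t=4: ddddddd
ddddddd
ddddddd
dddAAdd
ddd<Add
ddddddd
ddddddd
ddddddd
ddddddd
t=5: ddddddd
ddddddd
ddddddd
dddAAdd
ddddAdd
dddvddd
ddddddd
ddddddd
ddddddd
t=6: ddddddd
ddddddd
ddddddd
dddAAdd
ddddAdd
dd<Addd
ddddddd
ddddddd
ddddddd
t=7: ddddddd
ddddddd
ddddddd
dddAAdd
dd^dAdd
ddAAddd
ddddddd
ddddddd
ddddddd
t=8: ddddddd
ddddddd
ddddddd
dddAAdd
ddA>Add
ddAAddd
ddddddd
ddddddd
ddddddd
t=9: ddddddd
ddddddd
ddddddd
dddAAdd
ddAAAdd
ddAvddd
ddddddd
ddddddd
ddddddd
t=10: ddddddd
ddddddd
ddddddd
dddAAdd
ddAAAdd
ddAd>dd
ddddddd
ddddddd
ddddddd
t=11: ddddddd
ddddddd
ddddddd
dddAAdd
ddAAAdd
ddAdAdd
ddddvdd
ddddddd
ddddddd
t=12: ddddddd
ddddddd
ddddddd
dddAAdd
ddAAAdd
ddAdAdd
ddd<Add
ddddddd
ddddddd
t=13: ddddddd
ddddddd
ddddddd
dddAAdd
ddAAAdd
ddA^Add
dddAAdd
ddddddd
ddddddd
t=14: ddddddd
ddddddd
ddddddd
dddAAdd
ddAAAdd
ddAA>dd
dddAAdd
ddddddd
ddddddd
t=15: ddddddd
ddddddd
ddddddd
dddAAdd
ddAA^dd
ddAAddd
dddAAdd
ddddddd
ddddddd
t=16: ddddddd
ddddddd
ddddddd
dddAAdd
ddA<ddd
ddAAddd
dddAAdd
ddddddd
ddddddd
t=17: ddddddd
ddddddd
ddddddd
dddAAdd
ddAdddd
ddAvddd
dddAAdd
ddddddd
ddddddd
t=18: ddddddd
ddddddd
ddddddd
dddAAdd
ddAdddd
ddAd>dd
dddAAdd
ddddddd
ddddddd
t=19: ddddddd
ddddddd
ddddddd
dddAAdd
ddAdddd
ddAdAdd
dddAvdd
ddddddd
ddddddd
t=20: ddddddd
ddddddd
ddddddd
dddAAdd
ddAdddd
ddAdAdd
dddAd>d
ddddddd
ddddddd
t=21: ddddddd
ddddddd
ddddddd
dddAAdd
ddAdddd
ddAdAdd
dddAdAd
dddddvd
ddddddd
t=22: ddddddd
ddddddd
ddddddd
dddAAdd
ddAdddd
ddAdAdd
dddAdAd
dddd<Ad
ddddddd
t=23: ddddddd
ddddddd
ddddddd
dddAAdd
ddAdddd
ddAdAdd
dddA^Ad
ddddAAd
ddddddd
t=24: ddddddd
ddddddd
ddddddd
dddAAdd
ddAdddd
ddAdAdd
dddAA>d
ddddAAd
ddddddd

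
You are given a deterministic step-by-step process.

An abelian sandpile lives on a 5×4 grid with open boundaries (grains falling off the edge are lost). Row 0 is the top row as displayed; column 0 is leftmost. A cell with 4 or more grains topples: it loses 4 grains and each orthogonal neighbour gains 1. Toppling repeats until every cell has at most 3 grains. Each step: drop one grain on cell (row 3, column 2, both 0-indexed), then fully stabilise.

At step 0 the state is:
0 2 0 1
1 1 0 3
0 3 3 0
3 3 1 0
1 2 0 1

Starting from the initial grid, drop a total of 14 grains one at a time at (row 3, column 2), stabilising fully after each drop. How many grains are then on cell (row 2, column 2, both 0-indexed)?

0) 0 2 0 1
1 1 0 3
0 3 3 0
3 3 1 0
1 2 0 1
1) 0 2 0 1
1 1 0 3
0 3 3 0
3 3 2 0
1 2 0 1
2) 0 2 0 1
1 1 0 3
0 3 3 0
3 3 3 0
1 2 0 1
3) 0 2 0 1
1 2 1 3
2 1 1 1
0 2 2 1
2 3 1 1
4) 0 2 0 1
1 2 1 3
2 1 1 1
0 2 3 1
2 3 1 1
5) 0 2 0 1
1 2 1 3
2 1 2 1
0 3 0 2
2 3 2 1
6) 0 2 0 1
1 2 1 3
2 1 2 1
0 3 1 2
2 3 2 1
7) 0 2 0 1
1 2 1 3
2 1 2 1
0 3 2 2
2 3 2 1
8) 0 2 0 1
1 2 1 3
2 1 2 1
0 3 3 2
2 3 2 1
9) 0 2 0 1
1 2 1 3
2 2 3 1
1 1 2 3
3 1 0 2
10) 0 2 0 1
1 2 1 3
2 2 3 1
1 1 3 3
3 1 0 2
11) 0 2 0 1
1 2 2 3
2 3 0 3
1 2 2 0
3 1 1 3
12) 0 2 0 1
1 2 2 3
2 3 0 3
1 2 3 0
3 1 1 3
13) 0 2 0 1
1 2 2 3
2 3 1 3
1 3 0 1
3 1 2 3
14) 0 2 0 1
1 2 2 3
2 3 1 3
1 3 1 1
3 1 2 3

1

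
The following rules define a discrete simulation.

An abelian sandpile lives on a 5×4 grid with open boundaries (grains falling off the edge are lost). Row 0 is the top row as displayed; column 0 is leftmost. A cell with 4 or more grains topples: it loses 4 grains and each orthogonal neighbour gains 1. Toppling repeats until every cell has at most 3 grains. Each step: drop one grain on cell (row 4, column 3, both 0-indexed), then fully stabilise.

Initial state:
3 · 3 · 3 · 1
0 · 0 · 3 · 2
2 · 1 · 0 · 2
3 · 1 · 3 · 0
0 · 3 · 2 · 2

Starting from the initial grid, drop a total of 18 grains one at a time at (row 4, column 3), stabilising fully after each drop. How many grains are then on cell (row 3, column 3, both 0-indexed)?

t=0: 3 · 3 · 3 · 1
0 · 0 · 3 · 2
2 · 1 · 0 · 2
3 · 1 · 3 · 0
0 · 3 · 2 · 2
t=1: 3 · 3 · 3 · 1
0 · 0 · 3 · 2
2 · 1 · 0 · 2
3 · 1 · 3 · 0
0 · 3 · 2 · 3
t=2: 3 · 3 · 3 · 1
0 · 0 · 3 · 2
2 · 1 · 0 · 2
3 · 1 · 3 · 1
0 · 3 · 3 · 0
t=3: 3 · 3 · 3 · 1
0 · 0 · 3 · 2
2 · 1 · 0 · 2
3 · 1 · 3 · 1
0 · 3 · 3 · 1
t=4: 3 · 3 · 3 · 1
0 · 0 · 3 · 2
2 · 1 · 0 · 2
3 · 1 · 3 · 1
0 · 3 · 3 · 2
t=5: 3 · 3 · 3 · 1
0 · 0 · 3 · 2
2 · 1 · 0 · 2
3 · 1 · 3 · 1
0 · 3 · 3 · 3
t=6: 3 · 3 · 3 · 1
0 · 0 · 3 · 2
2 · 1 · 1 · 2
3 · 3 · 0 · 3
1 · 0 · 2 · 1
t=7: 3 · 3 · 3 · 1
0 · 0 · 3 · 2
2 · 1 · 1 · 2
3 · 3 · 0 · 3
1 · 0 · 2 · 2
t=8: 3 · 3 · 3 · 1
0 · 0 · 3 · 2
2 · 1 · 1 · 2
3 · 3 · 0 · 3
1 · 0 · 2 · 3
t=9: 3 · 3 · 3 · 1
0 · 0 · 3 · 2
2 · 1 · 1 · 3
3 · 3 · 1 · 0
1 · 0 · 3 · 1
t=10: 3 · 3 · 3 · 1
0 · 0 · 3 · 2
2 · 1 · 1 · 3
3 · 3 · 1 · 0
1 · 0 · 3 · 2
t=11: 3 · 3 · 3 · 1
0 · 0 · 3 · 2
2 · 1 · 1 · 3
3 · 3 · 1 · 0
1 · 0 · 3 · 3
t=12: 3 · 3 · 3 · 1
0 · 0 · 3 · 2
2 · 1 · 1 · 3
3 · 3 · 2 · 1
1 · 1 · 0 · 1
t=13: 3 · 3 · 3 · 1
0 · 0 · 3 · 2
2 · 1 · 1 · 3
3 · 3 · 2 · 1
1 · 1 · 0 · 2
t=14: 3 · 3 · 3 · 1
0 · 0 · 3 · 2
2 · 1 · 1 · 3
3 · 3 · 2 · 1
1 · 1 · 0 · 3
t=15: 3 · 3 · 3 · 1
0 · 0 · 3 · 2
2 · 1 · 1 · 3
3 · 3 · 2 · 2
1 · 1 · 1 · 0
t=16: 3 · 3 · 3 · 1
0 · 0 · 3 · 2
2 · 1 · 1 · 3
3 · 3 · 2 · 2
1 · 1 · 1 · 1
t=17: 3 · 3 · 3 · 1
0 · 0 · 3 · 2
2 · 1 · 1 · 3
3 · 3 · 2 · 2
1 · 1 · 1 · 2
t=18: 3 · 3 · 3 · 1
0 · 0 · 3 · 2
2 · 1 · 1 · 3
3 · 3 · 2 · 2
1 · 1 · 1 · 3

2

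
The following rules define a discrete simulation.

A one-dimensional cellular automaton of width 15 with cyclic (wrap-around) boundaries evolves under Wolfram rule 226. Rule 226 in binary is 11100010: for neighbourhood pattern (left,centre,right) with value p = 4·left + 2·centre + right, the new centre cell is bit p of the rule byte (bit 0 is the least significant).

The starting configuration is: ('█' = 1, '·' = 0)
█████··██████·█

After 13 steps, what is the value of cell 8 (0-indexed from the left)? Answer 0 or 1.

step 0: █████··██████·█
step 1: █████·█·██████·
step 2: ·█████·█·██████
step 3: █·█████·█·█████
step 4: ██·█████·█·████
step 5: ███·█████·█·███
step 6: ████·█████·█·██
step 7: █████·█████·█·█
step 8: ██████·█████·█·
step 9: ·██████·█████·█
step 10: █·██████·█████·
step 11: ·█·██████·█████
step 12: █·█·██████·████
step 13: ██·█·██████·███

1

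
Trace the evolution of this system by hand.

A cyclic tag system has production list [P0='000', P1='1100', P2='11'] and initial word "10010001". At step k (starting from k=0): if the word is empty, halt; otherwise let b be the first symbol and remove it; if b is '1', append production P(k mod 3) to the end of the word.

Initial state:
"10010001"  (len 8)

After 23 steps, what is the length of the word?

7

gen 0: "10010001"  (len 8)
gen 1: "0010001000"  (len 10)
gen 2: "010001000"  (len 9)
gen 3: "10001000"  (len 8)
gen 4: "0001000000"  (len 10)
gen 5: "001000000"  (len 9)
gen 6: "01000000"  (len 8)
gen 7: "1000000"  (len 7)
gen 8: "0000001100"  (len 10)
gen 9: "000001100"  (len 9)
gen 10: "00001100"  (len 8)
gen 11: "0001100"  (len 7)
gen 12: "001100"  (len 6)
gen 13: "01100"  (len 5)
gen 14: "1100"  (len 4)
gen 15: "10011"  (len 5)
gen 16: "0011000"  (len 7)
gen 17: "011000"  (len 6)
gen 18: "11000"  (len 5)
gen 19: "1000000"  (len 7)
gen 20: "0000001100"  (len 10)
gen 21: "000001100"  (len 9)
gen 22: "00001100"  (len 8)
gen 23: "0001100"  (len 7)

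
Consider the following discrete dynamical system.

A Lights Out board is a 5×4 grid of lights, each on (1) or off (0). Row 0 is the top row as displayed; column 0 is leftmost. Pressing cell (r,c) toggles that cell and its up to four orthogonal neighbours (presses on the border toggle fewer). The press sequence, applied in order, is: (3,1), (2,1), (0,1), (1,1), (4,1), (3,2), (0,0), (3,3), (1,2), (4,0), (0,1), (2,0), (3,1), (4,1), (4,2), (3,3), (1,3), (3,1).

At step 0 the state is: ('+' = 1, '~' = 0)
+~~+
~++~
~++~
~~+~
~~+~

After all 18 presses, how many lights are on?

[0] +~~+
~++~
~++~
~~+~
~~+~
[1] +~~+
~++~
~~+~
++~~
~++~
[2] +~~+
~~+~
++~~
+~~~
~++~
[3] ~+++
~++~
++~~
+~~~
~++~
[4] ~~++
+~~~
+~~~
+~~~
~++~
[5] ~~++
+~~~
+~~~
++~~
+~~~
[6] ~~++
+~~~
+~+~
+~++
+~+~
[7] ++++
~~~~
+~+~
+~++
+~+~
[8] ++++
~~~~
+~++
+~~~
+~++
[9] ++~+
~+++
+~~+
+~~~
+~++
[10] ++~+
~+++
+~~+
~~~~
~+++
[11] ~~++
~~++
+~~+
~~~~
~+++
[12] ~~++
+~++
~+~+
+~~~
~+++
[13] ~~++
+~++
~~~+
~++~
~~++
[14] ~~++
+~++
~~~+
~~+~
++~+
[15] ~~++
+~++
~~~+
~~~~
+~+~
[16] ~~++
+~++
~~~~
~~++
+~++
[17] ~~+~
+~~~
~~~+
~~++
+~++
[18] ~~+~
+~~~
~+~+
++~+
++++

11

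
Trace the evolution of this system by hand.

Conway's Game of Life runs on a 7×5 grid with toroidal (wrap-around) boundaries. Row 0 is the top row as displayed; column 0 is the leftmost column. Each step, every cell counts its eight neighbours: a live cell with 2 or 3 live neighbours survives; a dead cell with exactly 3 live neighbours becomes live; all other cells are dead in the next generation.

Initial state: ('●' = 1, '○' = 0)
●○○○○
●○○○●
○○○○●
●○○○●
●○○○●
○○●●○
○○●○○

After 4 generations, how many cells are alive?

3

[0] ●○○○○
●○○○●
○○○○●
●○○○●
●○○○●
○○●●○
○○●○○
[1] ●●○○●
●○○○●
○○○●○
○○○●○
●●○○○
○●●●●
○●●●○
[2] ○○○○○
○●○●○
○○○●○
○○●○●
●●○○○
○○○○●
○○○○○
[3] ○○○○○
○○●○○
○○○●●
●●●●●
●●○●●
●○○○○
○○○○○
[4] ○○○○○
○○○●○
○○○○○
○○○○○
○○○○○
●●○○○
○○○○○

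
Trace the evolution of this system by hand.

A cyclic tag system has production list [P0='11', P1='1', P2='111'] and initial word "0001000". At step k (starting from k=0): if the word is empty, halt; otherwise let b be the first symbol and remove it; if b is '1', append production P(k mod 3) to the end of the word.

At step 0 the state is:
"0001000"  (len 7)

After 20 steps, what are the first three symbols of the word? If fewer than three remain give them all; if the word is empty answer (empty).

111

gen 0: "0001000"  (len 7)
gen 1: "001000"  (len 6)
gen 2: "01000"  (len 5)
gen 3: "1000"  (len 4)
gen 4: "00011"  (len 5)
gen 5: "0011"  (len 4)
gen 6: "011"  (len 3)
gen 7: "11"  (len 2)
gen 8: "11"  (len 2)
gen 9: "1111"  (len 4)
gen 10: "11111"  (len 5)
gen 11: "11111"  (len 5)
gen 12: "1111111"  (len 7)
gen 13: "11111111"  (len 8)
gen 14: "11111111"  (len 8)
gen 15: "1111111111"  (len 10)
gen 16: "11111111111"  (len 11)
gen 17: "11111111111"  (len 11)
gen 18: "1111111111111"  (len 13)
gen 19: "11111111111111"  (len 14)
gen 20: "11111111111111"  (len 14)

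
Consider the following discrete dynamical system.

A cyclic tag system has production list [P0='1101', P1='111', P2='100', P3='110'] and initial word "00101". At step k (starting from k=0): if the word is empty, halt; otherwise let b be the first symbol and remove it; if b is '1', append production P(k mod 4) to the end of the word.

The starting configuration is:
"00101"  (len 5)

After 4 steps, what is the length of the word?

4

k=0  "00101"  (len 5)
k=1  "0101"  (len 4)
k=2  "101"  (len 3)
k=3  "01100"  (len 5)
k=4  "1100"  (len 4)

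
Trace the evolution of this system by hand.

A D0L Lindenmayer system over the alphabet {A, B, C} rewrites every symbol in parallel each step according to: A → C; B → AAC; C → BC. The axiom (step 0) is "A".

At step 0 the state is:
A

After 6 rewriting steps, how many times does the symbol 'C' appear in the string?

18

[0] A
[1] C
[2] BC
[3] AACBC
[4] CCBCAACBC
[5] BCBCAACBCCCBCAACBC
[6] AACBCAACBCCCBCAACBCBCBCAACBCCCBCAACBC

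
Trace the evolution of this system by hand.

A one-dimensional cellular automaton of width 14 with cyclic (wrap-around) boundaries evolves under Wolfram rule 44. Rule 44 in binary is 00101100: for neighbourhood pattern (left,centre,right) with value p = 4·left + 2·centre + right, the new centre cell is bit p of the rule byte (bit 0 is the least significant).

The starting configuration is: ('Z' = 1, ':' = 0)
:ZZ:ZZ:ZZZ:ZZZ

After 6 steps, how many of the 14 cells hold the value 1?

step 0: :ZZ:ZZ:ZZZ:ZZZ
step 1: ZZ:ZZ:ZZ::ZZ::
step 2: Z:ZZ:ZZ:::Z:::
step 3: ZZZ:ZZ::::Z:::
step 4: Z::ZZ:::::Z:::
step 5: Z::Z::::::Z:::
step 6: Z::Z::::::Z:::

3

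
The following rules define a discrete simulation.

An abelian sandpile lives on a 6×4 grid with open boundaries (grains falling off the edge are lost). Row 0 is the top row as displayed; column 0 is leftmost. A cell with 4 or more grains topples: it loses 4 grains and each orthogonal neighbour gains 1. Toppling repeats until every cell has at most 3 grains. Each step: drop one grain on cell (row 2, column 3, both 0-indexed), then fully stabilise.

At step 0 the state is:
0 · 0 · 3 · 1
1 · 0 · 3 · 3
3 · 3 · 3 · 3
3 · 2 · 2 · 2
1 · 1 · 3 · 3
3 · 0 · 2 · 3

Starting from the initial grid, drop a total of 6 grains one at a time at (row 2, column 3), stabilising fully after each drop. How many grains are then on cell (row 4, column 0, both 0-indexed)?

2

k=0  0 · 0 · 3 · 1
1 · 0 · 3 · 3
3 · 3 · 3 · 3
3 · 2 · 2 · 2
1 · 1 · 3 · 3
3 · 0 · 2 · 3
k=1  0 · 1 · 0 · 3
2 · 2 · 2 · 1
1 · 2 · 3 · 3
1 · 1 · 2 · 1
2 · 3 · 2 · 2
3 · 1 · 0 · 1
k=2  0 · 1 · 0 · 3
2 · 2 · 3 · 2
1 · 3 · 0 · 1
1 · 1 · 3 · 2
2 · 3 · 2 · 2
3 · 1 · 0 · 1
k=3  0 · 1 · 0 · 3
2 · 2 · 3 · 2
1 · 3 · 0 · 2
1 · 1 · 3 · 2
2 · 3 · 2 · 2
3 · 1 · 0 · 1
k=4  0 · 1 · 0 · 3
2 · 2 · 3 · 2
1 · 3 · 0 · 3
1 · 1 · 3 · 2
2 · 3 · 2 · 2
3 · 1 · 0 · 1
k=5  0 · 1 · 0 · 3
2 · 2 · 3 · 3
1 · 3 · 1 · 0
1 · 1 · 3 · 3
2 · 3 · 2 · 2
3 · 1 · 0 · 1
k=6  0 · 1 · 0 · 3
2 · 2 · 3 · 3
1 · 3 · 1 · 1
1 · 1 · 3 · 3
2 · 3 · 2 · 2
3 · 1 · 0 · 1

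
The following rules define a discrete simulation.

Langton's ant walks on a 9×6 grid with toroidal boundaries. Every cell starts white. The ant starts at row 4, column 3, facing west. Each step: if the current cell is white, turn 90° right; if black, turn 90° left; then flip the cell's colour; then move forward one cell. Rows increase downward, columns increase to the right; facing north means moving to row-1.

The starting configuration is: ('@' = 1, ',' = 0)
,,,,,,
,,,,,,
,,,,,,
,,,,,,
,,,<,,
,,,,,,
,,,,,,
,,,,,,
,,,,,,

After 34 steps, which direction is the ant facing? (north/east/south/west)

gen 0: ,,,,,,
,,,,,,
,,,,,,
,,,,,,
,,,<,,
,,,,,,
,,,,,,
,,,,,,
,,,,,,
gen 1: ,,,,,,
,,,,,,
,,,,,,
,,,^,,
,,,@,,
,,,,,,
,,,,,,
,,,,,,
,,,,,,
gen 2: ,,,,,,
,,,,,,
,,,,,,
,,,@>,
,,,@,,
,,,,,,
,,,,,,
,,,,,,
,,,,,,
gen 3: ,,,,,,
,,,,,,
,,,,,,
,,,@@,
,,,@v,
,,,,,,
,,,,,,
,,,,,,
,,,,,,
gen 4: ,,,,,,
,,,,,,
,,,,,,
,,,@@,
,,,<@,
,,,,,,
,,,,,,
,,,,,,
,,,,,,
gen 5: ,,,,,,
,,,,,,
,,,,,,
,,,@@,
,,,,@,
,,,v,,
,,,,,,
,,,,,,
,,,,,,
gen 6: ,,,,,,
,,,,,,
,,,,,,
,,,@@,
,,,,@,
,,<@,,
,,,,,,
,,,,,,
,,,,,,
gen 7: ,,,,,,
,,,,,,
,,,,,,
,,,@@,
,,^,@,
,,@@,,
,,,,,,
,,,,,,
,,,,,,
gen 8: ,,,,,,
,,,,,,
,,,,,,
,,,@@,
,,@>@,
,,@@,,
,,,,,,
,,,,,,
,,,,,,
gen 9: ,,,,,,
,,,,,,
,,,,,,
,,,@@,
,,@@@,
,,@v,,
,,,,,,
,,,,,,
,,,,,,
gen 10: ,,,,,,
,,,,,,
,,,,,,
,,,@@,
,,@@@,
,,@,>,
,,,,,,
,,,,,,
,,,,,,
gen 11: ,,,,,,
,,,,,,
,,,,,,
,,,@@,
,,@@@,
,,@,@,
,,,,v,
,,,,,,
,,,,,,
gen 12: ,,,,,,
,,,,,,
,,,,,,
,,,@@,
,,@@@,
,,@,@,
,,,<@,
,,,,,,
,,,,,,
gen 13: ,,,,,,
,,,,,,
,,,,,,
,,,@@,
,,@@@,
,,@^@,
,,,@@,
,,,,,,
,,,,,,
gen 14: ,,,,,,
,,,,,,
,,,,,,
,,,@@,
,,@@@,
,,@@>,
,,,@@,
,,,,,,
,,,,,,
gen 15: ,,,,,,
,,,,,,
,,,,,,
,,,@@,
,,@@^,
,,@@,,
,,,@@,
,,,,,,
,,,,,,
gen 16: ,,,,,,
,,,,,,
,,,,,,
,,,@@,
,,@<,,
,,@@,,
,,,@@,
,,,,,,
,,,,,,
gen 17: ,,,,,,
,,,,,,
,,,,,,
,,,@@,
,,@,,,
,,@v,,
,,,@@,
,,,,,,
,,,,,,
gen 18: ,,,,,,
,,,,,,
,,,,,,
,,,@@,
,,@,,,
,,@,>,
,,,@@,
,,,,,,
,,,,,,
gen 19: ,,,,,,
,,,,,,
,,,,,,
,,,@@,
,,@,,,
,,@,@,
,,,@v,
,,,,,,
,,,,,,
gen 20: ,,,,,,
,,,,,,
,,,,,,
,,,@@,
,,@,,,
,,@,@,
,,,@,>
,,,,,,
,,,,,,
gen 21: ,,,,,,
,,,,,,
,,,,,,
,,,@@,
,,@,,,
,,@,@,
,,,@,@
,,,,,v
,,,,,,
gen 22: ,,,,,,
,,,,,,
,,,,,,
,,,@@,
,,@,,,
,,@,@,
,,,@,@
,,,,<@
,,,,,,
gen 23: ,,,,,,
,,,,,,
,,,,,,
,,,@@,
,,@,,,
,,@,@,
,,,@^@
,,,,@@
,,,,,,
gen 24: ,,,,,,
,,,,,,
,,,,,,
,,,@@,
,,@,,,
,,@,@,
,,,@@>
,,,,@@
,,,,,,
gen 25: ,,,,,,
,,,,,,
,,,,,,
,,,@@,
,,@,,,
,,@,@^
,,,@@,
,,,,@@
,,,,,,
gen 26: ,,,,,,
,,,,,,
,,,,,,
,,,@@,
,,@,,,
>,@,@@
,,,@@,
,,,,@@
,,,,,,
gen 27: ,,,,,,
,,,,,,
,,,,,,
,,,@@,
,,@,,,
@,@,@@
v,,@@,
,,,,@@
,,,,,,
gen 28: ,,,,,,
,,,,,,
,,,,,,
,,,@@,
,,@,,,
@,@,@@
@,,@@<
,,,,@@
,,,,,,
gen 29: ,,,,,,
,,,,,,
,,,,,,
,,,@@,
,,@,,,
@,@,@^
@,,@@@
,,,,@@
,,,,,,
gen 30: ,,,,,,
,,,,,,
,,,,,,
,,,@@,
,,@,,,
@,@,<,
@,,@@@
,,,,@@
,,,,,,
gen 31: ,,,,,,
,,,,,,
,,,,,,
,,,@@,
,,@,,,
@,@,,,
@,,@v@
,,,,@@
,,,,,,
gen 32: ,,,,,,
,,,,,,
,,,,,,
,,,@@,
,,@,,,
@,@,,,
@,,@,>
,,,,@@
,,,,,,
gen 33: ,,,,,,
,,,,,,
,,,,,,
,,,@@,
,,@,,,
@,@,,^
@,,@,,
,,,,@@
,,,,,,
gen 34: ,,,,,,
,,,,,,
,,,,,,
,,,@@,
,,@,,,
>,@,,@
@,,@,,
,,,,@@
,,,,,,

east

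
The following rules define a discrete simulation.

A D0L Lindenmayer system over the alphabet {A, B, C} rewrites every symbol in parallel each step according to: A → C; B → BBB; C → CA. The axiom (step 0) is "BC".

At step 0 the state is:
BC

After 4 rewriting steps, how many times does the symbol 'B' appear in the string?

t=0: BC
t=1: BBBCA
t=2: BBBBBBBBBCAC
t=3: BBBBBBBBBBBBBBBBBBBBBBBBBBBCACCA
t=4: BBBBBBBBBBBBBBBBBBBBBBBBBBBBBBBBBBBBBBBBBBBBBBBBBBBBBBBBBBBBBBBBBBBBBBBBBBBBBBBBBCACCACAC

81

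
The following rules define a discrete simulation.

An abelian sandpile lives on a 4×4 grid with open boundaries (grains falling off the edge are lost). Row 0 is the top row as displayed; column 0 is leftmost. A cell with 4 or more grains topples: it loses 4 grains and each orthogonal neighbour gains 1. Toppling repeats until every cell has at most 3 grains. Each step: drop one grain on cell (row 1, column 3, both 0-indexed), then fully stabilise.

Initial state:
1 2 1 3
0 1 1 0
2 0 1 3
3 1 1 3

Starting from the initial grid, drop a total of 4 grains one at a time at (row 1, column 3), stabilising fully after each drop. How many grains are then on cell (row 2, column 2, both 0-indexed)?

k=0  1 2 1 3
0 1 1 0
2 0 1 3
3 1 1 3
k=1  1 2 1 3
0 1 1 1
2 0 1 3
3 1 1 3
k=2  1 2 1 3
0 1 1 2
2 0 1 3
3 1 1 3
k=3  1 2 1 3
0 1 1 3
2 0 1 3
3 1 1 3
k=4  1 2 2 0
0 1 2 2
2 0 2 1
3 1 2 0

2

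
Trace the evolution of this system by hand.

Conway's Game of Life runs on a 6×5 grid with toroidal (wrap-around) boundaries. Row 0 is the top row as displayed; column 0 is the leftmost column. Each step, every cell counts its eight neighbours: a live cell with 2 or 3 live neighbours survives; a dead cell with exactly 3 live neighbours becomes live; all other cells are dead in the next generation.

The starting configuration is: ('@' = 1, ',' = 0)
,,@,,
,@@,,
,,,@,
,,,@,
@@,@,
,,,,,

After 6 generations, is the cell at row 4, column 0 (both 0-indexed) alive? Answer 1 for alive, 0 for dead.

[0] ,,@,,
,@@,,
,,,@,
,,,@,
@@,@,
,,,,,
[1] ,@@,,
,@@@,
,,,@,
,,,@,
,,@,@
,@@,,
[2] @,,,,
,@,@,
,,,@@
,,@@@
,@@,,
@,,,,
[3] @@,,@
@,@@,
@,,,,
@@,,@
@@@,@
@,,,,
[4] ,,@@,
,,@@,
,,@@,
,,@@,
,,@@,
,,@@,
[5] ,@,,@
,@,,@
,@,,@
,@,,@
,@,,@
,@,,@
[6] ,@@@@
,@@@@
,@@@@
,@@@@
,@@@@
,@@@@

0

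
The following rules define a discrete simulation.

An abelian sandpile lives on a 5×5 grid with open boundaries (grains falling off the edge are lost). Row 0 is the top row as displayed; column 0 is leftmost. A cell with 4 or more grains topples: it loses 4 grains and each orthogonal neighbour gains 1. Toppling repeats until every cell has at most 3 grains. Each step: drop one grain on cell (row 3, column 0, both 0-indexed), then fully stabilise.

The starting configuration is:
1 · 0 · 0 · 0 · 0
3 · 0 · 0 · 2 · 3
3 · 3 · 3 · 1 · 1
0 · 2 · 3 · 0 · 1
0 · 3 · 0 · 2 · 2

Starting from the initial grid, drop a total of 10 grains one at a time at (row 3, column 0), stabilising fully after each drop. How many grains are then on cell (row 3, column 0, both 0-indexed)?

3

t=0: 1 · 0 · 0 · 0 · 0
3 · 0 · 0 · 2 · 3
3 · 3 · 3 · 1 · 1
0 · 2 · 3 · 0 · 1
0 · 3 · 0 · 2 · 2
t=1: 1 · 0 · 0 · 0 · 0
3 · 0 · 0 · 2 · 3
3 · 3 · 3 · 1 · 1
1 · 2 · 3 · 0 · 1
0 · 3 · 0 · 2 · 2
t=2: 1 · 0 · 0 · 0 · 0
3 · 0 · 0 · 2 · 3
3 · 3 · 3 · 1 · 1
2 · 2 · 3 · 0 · 1
0 · 3 · 0 · 2 · 2
t=3: 1 · 0 · 0 · 0 · 0
3 · 0 · 0 · 2 · 3
3 · 3 · 3 · 1 · 1
3 · 2 · 3 · 0 · 1
0 · 3 · 0 · 2 · 2
t=4: 2 · 0 · 0 · 0 · 0
0 · 2 · 1 · 2 · 3
2 · 2 · 1 · 2 · 1
2 · 2 · 1 · 1 · 1
2 · 0 · 2 · 2 · 2
t=5: 2 · 0 · 0 · 0 · 0
0 · 2 · 1 · 2 · 3
2 · 2 · 1 · 2 · 1
3 · 2 · 1 · 1 · 1
2 · 0 · 2 · 2 · 2
t=6: 2 · 0 · 0 · 0 · 0
0 · 2 · 1 · 2 · 3
3 · 2 · 1 · 2 · 1
0 · 3 · 1 · 1 · 1
3 · 0 · 2 · 2 · 2
t=7: 2 · 0 · 0 · 0 · 0
0 · 2 · 1 · 2 · 3
3 · 2 · 1 · 2 · 1
1 · 3 · 1 · 1 · 1
3 · 0 · 2 · 2 · 2
t=8: 2 · 0 · 0 · 0 · 0
0 · 2 · 1 · 2 · 3
3 · 2 · 1 · 2 · 1
2 · 3 · 1 · 1 · 1
3 · 0 · 2 · 2 · 2
t=9: 2 · 0 · 0 · 0 · 0
0 · 2 · 1 · 2 · 3
3 · 2 · 1 · 2 · 1
3 · 3 · 1 · 1 · 1
3 · 0 · 2 · 2 · 2
t=10: 2 · 0 · 0 · 0 · 0
1 · 3 · 1 · 2 · 3
1 · 0 · 2 · 2 · 1
3 · 1 · 2 · 1 · 1
0 · 2 · 2 · 2 · 2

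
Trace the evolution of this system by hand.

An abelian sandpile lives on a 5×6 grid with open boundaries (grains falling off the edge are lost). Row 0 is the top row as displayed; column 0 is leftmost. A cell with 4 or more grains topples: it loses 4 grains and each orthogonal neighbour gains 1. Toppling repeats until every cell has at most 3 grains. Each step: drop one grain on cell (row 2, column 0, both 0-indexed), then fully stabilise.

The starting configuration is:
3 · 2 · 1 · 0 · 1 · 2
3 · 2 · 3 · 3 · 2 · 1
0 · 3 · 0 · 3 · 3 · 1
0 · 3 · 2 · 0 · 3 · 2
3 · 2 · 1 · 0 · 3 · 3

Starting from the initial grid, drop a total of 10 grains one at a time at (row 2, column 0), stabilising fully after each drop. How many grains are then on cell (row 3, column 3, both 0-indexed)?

3

[0] 3 · 2 · 1 · 0 · 1 · 2
3 · 2 · 3 · 3 · 2 · 1
0 · 3 · 0 · 3 · 3 · 1
0 · 3 · 2 · 0 · 3 · 2
3 · 2 · 1 · 0 · 3 · 3
[1] 3 · 2 · 1 · 0 · 1 · 2
3 · 2 · 3 · 3 · 2 · 1
1 · 3 · 0 · 3 · 3 · 1
0 · 3 · 2 · 0 · 3 · 2
3 · 2 · 1 · 0 · 3 · 3
[2] 3 · 2 · 1 · 0 · 1 · 2
3 · 2 · 3 · 3 · 2 · 1
2 · 3 · 0 · 3 · 3 · 1
0 · 3 · 2 · 0 · 3 · 2
3 · 2 · 1 · 0 · 3 · 3
[3] 3 · 2 · 1 · 0 · 1 · 2
3 · 2 · 3 · 3 · 2 · 1
3 · 3 · 0 · 3 · 3 · 1
0 · 3 · 2 · 0 · 3 · 2
3 · 2 · 1 · 0 · 3 · 3
[4] 1 · 0 · 3 · 1 · 2 · 2
2 · 2 · 1 · 2 · 0 · 2
2 · 2 · 3 · 1 · 2 · 3
2 · 0 · 3 · 2 · 2 · 0
3 · 3 · 1 · 1 · 1 · 1
[5] 1 · 0 · 3 · 1 · 2 · 2
2 · 2 · 1 · 2 · 0 · 2
3 · 2 · 3 · 1 · 2 · 3
2 · 0 · 3 · 2 · 2 · 0
3 · 3 · 1 · 1 · 1 · 1
[6] 1 · 0 · 3 · 1 · 2 · 2
3 · 2 · 1 · 2 · 0 · 2
0 · 3 · 3 · 1 · 2 · 3
3 · 0 · 3 · 2 · 2 · 0
3 · 3 · 1 · 1 · 1 · 1
[7] 1 · 0 · 3 · 1 · 2 · 2
3 · 2 · 1 · 2 · 0 · 2
1 · 3 · 3 · 1 · 2 · 3
3 · 0 · 3 · 2 · 2 · 0
3 · 3 · 1 · 1 · 1 · 1
[8] 1 · 0 · 3 · 1 · 2 · 2
3 · 2 · 1 · 2 · 0 · 2
2 · 3 · 3 · 1 · 2 · 3
3 · 0 · 3 · 2 · 2 · 0
3 · 3 · 1 · 1 · 1 · 1
[9] 1 · 0 · 3 · 1 · 2 · 2
3 · 2 · 1 · 2 · 0 · 2
3 · 3 · 3 · 1 · 2 · 3
3 · 0 · 3 · 2 · 2 · 0
3 · 3 · 1 · 1 · 1 · 1
[10] 2 · 1 · 3 · 1 · 2 · 2
1 · 0 · 3 · 2 · 0 · 2
3 · 3 · 1 · 2 · 2 · 3
2 · 0 · 1 · 3 · 2 · 0
1 · 1 · 3 · 1 · 1 · 1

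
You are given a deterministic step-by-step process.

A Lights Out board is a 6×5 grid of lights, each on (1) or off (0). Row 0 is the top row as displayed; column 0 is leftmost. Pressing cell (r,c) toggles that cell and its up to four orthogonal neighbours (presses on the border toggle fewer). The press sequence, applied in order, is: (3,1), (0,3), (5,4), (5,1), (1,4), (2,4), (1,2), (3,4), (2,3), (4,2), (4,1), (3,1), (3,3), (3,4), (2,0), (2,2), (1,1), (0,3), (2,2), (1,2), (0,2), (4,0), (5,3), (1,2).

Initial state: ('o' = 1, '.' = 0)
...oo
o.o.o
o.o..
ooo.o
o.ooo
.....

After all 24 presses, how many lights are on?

12

[0] ...oo
o.o.o
o.o..
ooo.o
o.ooo
.....
[1] ...oo
o.o.o
ooo..
....o
ooooo
.....
[2] ..o..
o.ooo
ooo..
....o
ooooo
.....
[3] ..o..
o.ooo
ooo..
....o
oooo.
...oo
[4] ..o..
o.ooo
ooo..
....o
o.oo.
ooooo
[5] ..o.o
o.o..
ooo.o
....o
o.oo.
ooooo
[6] ..o.o
o.o.o
oooo.
.....
o.oo.
ooooo
[7] ....o
oo.oo
oo.o.
.....
o.oo.
ooooo
[8] ....o
oo.oo
oo.oo
...oo
o.ooo
ooooo
[9] ....o
oo..o
ooo..
....o
o.ooo
ooooo
[10] ....o
oo..o
ooo..
..o.o
oo..o
oo.oo
[11] ....o
oo..o
ooo..
.oo.o
..o.o
o..oo
[12] ....o
oo..o
o.o..
o...o
.oo.o
o..oo
[13] ....o
oo..o
o.oo.
o.oo.
.oooo
o..oo
[14] ....o
oo..o
o.ooo
o.o.o
.ooo.
o..oo
[15] ....o
.o..o
.oooo
..o.o
.ooo.
o..oo
[16] ....o
.oo.o
....o
....o
.ooo.
o..oo
[17] .o..o
o...o
.o..o
....o
.ooo.
o..oo
[18] .ooo.
o..oo
.o..o
....o
.ooo.
o..oo
[19] .ooo.
o.ooo
..ooo
..o.o
.ooo.
o..oo
[20] .o.o.
oo..o
...oo
..o.o
.ooo.
o..oo
[21] ..o..
ooo.o
...oo
..o.o
.ooo.
o..oo
[22] ..o..
ooo.o
...oo
o.o.o
o.oo.
...oo
[23] ..o..
ooo.o
...oo
o.o.o
o.o..
..o..
[24] .....
o..oo
..ooo
o.o.o
o.o..
..o..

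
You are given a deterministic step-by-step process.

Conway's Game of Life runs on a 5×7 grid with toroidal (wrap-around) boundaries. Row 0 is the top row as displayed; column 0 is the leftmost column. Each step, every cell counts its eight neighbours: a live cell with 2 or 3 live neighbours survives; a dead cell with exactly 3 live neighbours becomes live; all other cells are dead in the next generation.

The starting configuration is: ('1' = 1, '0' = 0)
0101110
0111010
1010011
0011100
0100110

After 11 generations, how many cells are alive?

9

step 0: 0101110
0111010
1010011
0011100
0100110
step 1: 1100001
0000000
1000011
1010000
0100000
step 2: 1100000
0100010
1100001
1000000
0010001
step 3: 1110001
0010000
0100001
0000000
0000001
step 4: 1110001
0010001
0000000
1000000
0100001
step 5: 0010011
0010001
0000000
1000000
0010001
step 6: 1111011
0000011
0000000
0000000
1100011
step 7: 0010000
0110110
0000000
1000001
0000110
step 8: 0110000
0111000
1100011
0000011
0000011
step 9: 1101000
0001001
0100110
0000100
1000011
step 10: 0110110
0101011
0001110
1000100
1100111
step 11: 0000000
1100001
1011000
1100000
0010000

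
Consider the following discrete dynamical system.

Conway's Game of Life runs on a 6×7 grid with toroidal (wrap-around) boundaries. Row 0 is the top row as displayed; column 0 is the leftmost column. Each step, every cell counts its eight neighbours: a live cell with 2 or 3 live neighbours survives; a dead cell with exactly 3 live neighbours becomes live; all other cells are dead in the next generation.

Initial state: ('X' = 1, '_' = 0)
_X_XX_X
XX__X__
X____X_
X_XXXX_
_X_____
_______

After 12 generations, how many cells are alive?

6

step 0: _X_XX_X
XX__X__
X____X_
X_XXXX_
_X_____
_______
step 1: _XXXXX_
_XXXX__
X_X__X_
X_XXXX_
_XXXX__
X_X____
step 2: X____X_
X_____X
X____X_
X____X_
X____XX
X____X_
step 3: XX___X_
XX___X_
XX___X_
XX__XX_
XX__XX_
XX__XX_
step 4: __X__X_
__X_XX_
__X__X_
__X____
__XX___
__X____
step 5: _XX_XX_
_XX_XXX
_XX_XX_
_XX____
_XXX___
_XX____
step 6: ____X_X
______X
____X_X
X___X__
X__X___
X___X__
step 7: X_____X
X_____X
X_____X
X__XXXX
XX_XX_X
X__XXXX
step 8: _X__X__
_X___X_
_X__X__
__XX___
_X_____
__XX___
step 9: _X_XX__
XXX_XX_
_X_XX__
_XXX___
_X_____
_XXX___
step 10: _____X_
X____X_
_____X_
XX_XX__
X______
XX_XX__
step 11: XX___X_
____XX_
XX___X_
XX__X_X
______X
XX__X_X
step 12: _X_____
____XX_
_X_____
_X_____
_______
_X_____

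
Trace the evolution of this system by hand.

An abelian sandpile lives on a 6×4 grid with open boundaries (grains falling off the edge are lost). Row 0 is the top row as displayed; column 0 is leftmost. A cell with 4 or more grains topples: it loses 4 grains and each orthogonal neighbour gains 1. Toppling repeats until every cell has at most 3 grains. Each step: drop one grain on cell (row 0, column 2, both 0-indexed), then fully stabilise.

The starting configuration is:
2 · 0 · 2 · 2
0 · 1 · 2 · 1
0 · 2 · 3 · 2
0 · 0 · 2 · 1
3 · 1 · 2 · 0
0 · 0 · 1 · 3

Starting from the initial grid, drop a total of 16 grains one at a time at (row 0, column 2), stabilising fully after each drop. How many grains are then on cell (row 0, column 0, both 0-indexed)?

3

[0] 2 · 0 · 2 · 2
0 · 1 · 2 · 1
0 · 2 · 3 · 2
0 · 0 · 2 · 1
3 · 1 · 2 · 0
0 · 0 · 1 · 3
[1] 2 · 0 · 3 · 2
0 · 1 · 2 · 1
0 · 2 · 3 · 2
0 · 0 · 2 · 1
3 · 1 · 2 · 0
0 · 0 · 1 · 3
[2] 2 · 1 · 0 · 3
0 · 1 · 3 · 1
0 · 2 · 3 · 2
0 · 0 · 2 · 1
3 · 1 · 2 · 0
0 · 0 · 1 · 3
[3] 2 · 1 · 1 · 3
0 · 1 · 3 · 1
0 · 2 · 3 · 2
0 · 0 · 2 · 1
3 · 1 · 2 · 0
0 · 0 · 1 · 3
[4] 2 · 1 · 2 · 3
0 · 1 · 3 · 1
0 · 2 · 3 · 2
0 · 0 · 2 · 1
3 · 1 · 2 · 0
0 · 0 · 1 · 3
[5] 2 · 1 · 3 · 3
0 · 1 · 3 · 1
0 · 2 · 3 · 2
0 · 0 · 2 · 1
3 · 1 · 2 · 0
0 · 0 · 1 · 3
[6] 2 · 2 · 2 · 0
0 · 2 · 1 · 3
0 · 3 · 0 · 3
0 · 0 · 3 · 1
3 · 1 · 2 · 0
0 · 0 · 1 · 3
[7] 2 · 2 · 3 · 0
0 · 2 · 1 · 3
0 · 3 · 0 · 3
0 · 0 · 3 · 1
3 · 1 · 2 · 0
0 · 0 · 1 · 3
[8] 2 · 3 · 0 · 1
0 · 2 · 2 · 3
0 · 3 · 0 · 3
0 · 0 · 3 · 1
3 · 1 · 2 · 0
0 · 0 · 1 · 3
[9] 2 · 3 · 1 · 1
0 · 2 · 2 · 3
0 · 3 · 0 · 3
0 · 0 · 3 · 1
3 · 1 · 2 · 0
0 · 0 · 1 · 3
[10] 2 · 3 · 2 · 1
0 · 2 · 2 · 3
0 · 3 · 0 · 3
0 · 0 · 3 · 1
3 · 1 · 2 · 0
0 · 0 · 1 · 3
[11] 2 · 3 · 3 · 1
0 · 2 · 2 · 3
0 · 3 · 0 · 3
0 · 0 · 3 · 1
3 · 1 · 2 · 0
0 · 0 · 1 · 3
[12] 3 · 0 · 1 · 2
0 · 3 · 3 · 3
0 · 3 · 0 · 3
0 · 0 · 3 · 1
3 · 1 · 2 · 0
0 · 0 · 1 · 3
[13] 3 · 0 · 2 · 2
0 · 3 · 3 · 3
0 · 3 · 0 · 3
0 · 0 · 3 · 1
3 · 1 · 2 · 0
0 · 0 · 1 · 3
[14] 3 · 0 · 3 · 2
0 · 3 · 3 · 3
0 · 3 · 0 · 3
0 · 0 · 3 · 1
3 · 1 · 2 · 0
0 · 0 · 1 · 3
[15] 3 · 2 · 2 · 0
1 · 1 · 2 · 2
1 · 0 · 3 · 0
0 · 1 · 3 · 2
3 · 1 · 2 · 0
0 · 0 · 1 · 3
[16] 3 · 2 · 3 · 0
1 · 1 · 2 · 2
1 · 0 · 3 · 0
0 · 1 · 3 · 2
3 · 1 · 2 · 0
0 · 0 · 1 · 3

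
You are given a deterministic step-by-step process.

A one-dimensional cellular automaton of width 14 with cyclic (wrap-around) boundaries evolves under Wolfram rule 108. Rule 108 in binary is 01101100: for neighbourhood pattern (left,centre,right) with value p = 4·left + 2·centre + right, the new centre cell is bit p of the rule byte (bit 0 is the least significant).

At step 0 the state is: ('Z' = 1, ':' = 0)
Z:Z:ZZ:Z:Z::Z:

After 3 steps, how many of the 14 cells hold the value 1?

step 0: Z:Z:ZZ:Z:Z::Z:
step 1: ZZZZZZZZZZ::ZZ
step 2: :::::::::Z::Z:
step 3: :::::::::Z::Z:

2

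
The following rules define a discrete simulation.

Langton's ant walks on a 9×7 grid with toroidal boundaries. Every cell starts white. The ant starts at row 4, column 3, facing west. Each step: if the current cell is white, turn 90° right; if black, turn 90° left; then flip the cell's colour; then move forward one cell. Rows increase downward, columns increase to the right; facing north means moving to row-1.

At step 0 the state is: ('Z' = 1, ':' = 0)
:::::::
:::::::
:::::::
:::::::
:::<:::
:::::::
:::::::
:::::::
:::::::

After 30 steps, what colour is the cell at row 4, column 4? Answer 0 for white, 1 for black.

0

[0] :::::::
:::::::
:::::::
:::::::
:::<:::
:::::::
:::::::
:::::::
:::::::
[1] :::::::
:::::::
:::::::
:::^:::
:::Z:::
:::::::
:::::::
:::::::
:::::::
[2] :::::::
:::::::
:::::::
:::Z>::
:::Z:::
:::::::
:::::::
:::::::
:::::::
[3] :::::::
:::::::
:::::::
:::ZZ::
:::Zv::
:::::::
:::::::
:::::::
:::::::
[4] :::::::
:::::::
:::::::
:::ZZ::
:::<Z::
:::::::
:::::::
:::::::
:::::::
[5] :::::::
:::::::
:::::::
:::ZZ::
::::Z::
:::v:::
:::::::
:::::::
:::::::
[6] :::::::
:::::::
:::::::
:::ZZ::
::::Z::
::<Z:::
:::::::
:::::::
:::::::
[7] :::::::
:::::::
:::::::
:::ZZ::
::^:Z::
::ZZ:::
:::::::
:::::::
:::::::
[8] :::::::
:::::::
:::::::
:::ZZ::
::Z>Z::
::ZZ:::
:::::::
:::::::
:::::::
[9] :::::::
:::::::
:::::::
:::ZZ::
::ZZZ::
::Zv:::
:::::::
:::::::
:::::::
[10] :::::::
:::::::
:::::::
:::ZZ::
::ZZZ::
::Z:>::
:::::::
:::::::
:::::::
[11] :::::::
:::::::
:::::::
:::ZZ::
::ZZZ::
::Z:Z::
::::v::
:::::::
:::::::
[12] :::::::
:::::::
:::::::
:::ZZ::
::ZZZ::
::Z:Z::
:::<Z::
:::::::
:::::::
[13] :::::::
:::::::
:::::::
:::ZZ::
::ZZZ::
::Z^Z::
:::ZZ::
:::::::
:::::::
[14] :::::::
:::::::
:::::::
:::ZZ::
::ZZZ::
::ZZ>::
:::ZZ::
:::::::
:::::::
[15] :::::::
:::::::
:::::::
:::ZZ::
::ZZ^::
::ZZ:::
:::ZZ::
:::::::
:::::::
[16] :::::::
:::::::
:::::::
:::ZZ::
::Z<:::
::ZZ:::
:::ZZ::
:::::::
:::::::
[17] :::::::
:::::::
:::::::
:::ZZ::
::Z::::
::Zv:::
:::ZZ::
:::::::
:::::::
[18] :::::::
:::::::
:::::::
:::ZZ::
::Z::::
::Z:>::
:::ZZ::
:::::::
:::::::
[19] :::::::
:::::::
:::::::
:::ZZ::
::Z::::
::Z:Z::
:::Zv::
:::::::
:::::::
[20] :::::::
:::::::
:::::::
:::ZZ::
::Z::::
::Z:Z::
:::Z:>:
:::::::
:::::::
[21] :::::::
:::::::
:::::::
:::ZZ::
::Z::::
::Z:Z::
:::Z:Z:
:::::v:
:::::::
[22] :::::::
:::::::
:::::::
:::ZZ::
::Z::::
::Z:Z::
:::Z:Z:
::::<Z:
:::::::
[23] :::::::
:::::::
:::::::
:::ZZ::
::Z::::
::Z:Z::
:::Z^Z:
::::ZZ:
:::::::
[24] :::::::
:::::::
:::::::
:::ZZ::
::Z::::
::Z:Z::
:::ZZ>:
::::ZZ:
:::::::
[25] :::::::
:::::::
:::::::
:::ZZ::
::Z::::
::Z:Z^:
:::ZZ::
::::ZZ:
:::::::
[26] :::::::
:::::::
:::::::
:::ZZ::
::Z::::
::Z:ZZ>
:::ZZ::
::::ZZ:
:::::::
[27] :::::::
:::::::
:::::::
:::ZZ::
::Z::::
::Z:ZZZ
:::ZZ:v
::::ZZ:
:::::::
[28] :::::::
:::::::
:::::::
:::ZZ::
::Z::::
::Z:ZZZ
:::ZZ<Z
::::ZZ:
:::::::
[29] :::::::
:::::::
:::::::
:::ZZ::
::Z::::
::Z:Z^Z
:::ZZZZ
::::ZZ:
:::::::
[30] :::::::
:::::::
:::::::
:::ZZ::
::Z::::
::Z:<:Z
:::ZZZZ
::::ZZ:
:::::::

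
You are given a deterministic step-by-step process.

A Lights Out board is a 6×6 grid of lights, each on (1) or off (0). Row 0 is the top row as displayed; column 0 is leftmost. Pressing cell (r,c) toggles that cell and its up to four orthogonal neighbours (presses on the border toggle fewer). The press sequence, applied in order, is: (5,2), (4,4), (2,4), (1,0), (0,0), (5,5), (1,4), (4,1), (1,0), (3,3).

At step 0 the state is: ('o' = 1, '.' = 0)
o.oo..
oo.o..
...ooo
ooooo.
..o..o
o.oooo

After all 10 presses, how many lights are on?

16

0) o.oo..
oo.o..
...ooo
ooooo.
..o..o
o.oooo
1) o.oo..
oo.o..
...ooo
ooooo.
.....o
oo..oo
2) o.oo..
oo.o..
...ooo
oooo..
...oo.
oo...o
3) o.oo..
oo.oo.
......
ooooo.
...oo.
oo...o
4) ..oo..
...oo.
o.....
ooooo.
...oo.
oo...o
5) oooo..
o..oo.
o.....
ooooo.
...oo.
oo...o
6) oooo..
o..oo.
o.....
ooooo.
...ooo
oo..o.
7) ooooo.
o....o
o...o.
ooooo.
...ooo
oo..o.
8) ooooo.
o....o
o...o.
o.ooo.
oooooo
o...o.
9) .oooo.
.o...o
....o.
o.ooo.
oooooo
o...o.
10) .oooo.
.o...o
...oo.
o.....
ooo.oo
o...o.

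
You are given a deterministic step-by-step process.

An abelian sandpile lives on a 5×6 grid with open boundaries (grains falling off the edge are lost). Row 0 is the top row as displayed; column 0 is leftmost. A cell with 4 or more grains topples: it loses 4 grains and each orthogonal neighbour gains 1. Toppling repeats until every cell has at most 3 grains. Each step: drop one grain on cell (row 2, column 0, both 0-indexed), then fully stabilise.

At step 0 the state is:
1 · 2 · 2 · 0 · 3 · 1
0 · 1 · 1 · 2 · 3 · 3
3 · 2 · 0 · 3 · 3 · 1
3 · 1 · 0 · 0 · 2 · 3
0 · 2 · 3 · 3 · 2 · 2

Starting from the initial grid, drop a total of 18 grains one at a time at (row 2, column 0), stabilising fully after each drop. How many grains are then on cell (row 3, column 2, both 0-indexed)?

1

k=0  1 · 2 · 2 · 0 · 3 · 1
0 · 1 · 1 · 2 · 3 · 3
3 · 2 · 0 · 3 · 3 · 1
3 · 1 · 0 · 0 · 2 · 3
0 · 2 · 3 · 3 · 2 · 2
k=1  1 · 2 · 2 · 0 · 3 · 1
1 · 1 · 1 · 2 · 3 · 3
1 · 3 · 0 · 3 · 3 · 1
0 · 2 · 0 · 0 · 2 · 3
1 · 2 · 3 · 3 · 2 · 2
k=2  1 · 2 · 2 · 0 · 3 · 1
1 · 1 · 1 · 2 · 3 · 3
2 · 3 · 0 · 3 · 3 · 1
0 · 2 · 0 · 0 · 2 · 3
1 · 2 · 3 · 3 · 2 · 2
k=3  1 · 2 · 2 · 0 · 3 · 1
1 · 1 · 1 · 2 · 3 · 3
3 · 3 · 0 · 3 · 3 · 1
0 · 2 · 0 · 0 · 2 · 3
1 · 2 · 3 · 3 · 2 · 2
k=4  1 · 2 · 2 · 0 · 3 · 1
2 · 2 · 1 · 2 · 3 · 3
1 · 0 · 1 · 3 · 3 · 1
1 · 3 · 0 · 0 · 2 · 3
1 · 2 · 3 · 3 · 2 · 2
k=5  1 · 2 · 2 · 0 · 3 · 1
2 · 2 · 1 · 2 · 3 · 3
2 · 0 · 1 · 3 · 3 · 1
1 · 3 · 0 · 0 · 2 · 3
1 · 2 · 3 · 3 · 2 · 2
k=6  1 · 2 · 2 · 0 · 3 · 1
2 · 2 · 1 · 2 · 3 · 3
3 · 0 · 1 · 3 · 3 · 1
1 · 3 · 0 · 0 · 2 · 3
1 · 2 · 3 · 3 · 2 · 2
k=7  1 · 2 · 2 · 0 · 3 · 1
3 · 2 · 1 · 2 · 3 · 3
0 · 1 · 1 · 3 · 3 · 1
2 · 3 · 0 · 0 · 2 · 3
1 · 2 · 3 · 3 · 2 · 2
k=8  1 · 2 · 2 · 0 · 3 · 1
3 · 2 · 1 · 2 · 3 · 3
1 · 1 · 1 · 3 · 3 · 1
2 · 3 · 0 · 0 · 2 · 3
1 · 2 · 3 · 3 · 2 · 2
k=9  1 · 2 · 2 · 0 · 3 · 1
3 · 2 · 1 · 2 · 3 · 3
2 · 1 · 1 · 3 · 3 · 1
2 · 3 · 0 · 0 · 2 · 3
1 · 2 · 3 · 3 · 2 · 2
k=10  1 · 2 · 2 · 0 · 3 · 1
3 · 2 · 1 · 2 · 3 · 3
3 · 1 · 1 · 3 · 3 · 1
2 · 3 · 0 · 0 · 2 · 3
1 · 2 · 3 · 3 · 2 · 2
k=11  2 · 2 · 2 · 0 · 3 · 1
0 · 3 · 1 · 2 · 3 · 3
1 · 2 · 1 · 3 · 3 · 1
3 · 3 · 0 · 0 · 2 · 3
1 · 2 · 3 · 3 · 2 · 2
k=12  2 · 2 · 2 · 0 · 3 · 1
0 · 3 · 1 · 2 · 3 · 3
2 · 2 · 1 · 3 · 3 · 1
3 · 3 · 0 · 0 · 2 · 3
1 · 2 · 3 · 3 · 2 · 2
k=13  2 · 2 · 2 · 0 · 3 · 1
0 · 3 · 1 · 2 · 3 · 3
3 · 2 · 1 · 3 · 3 · 1
3 · 3 · 0 · 0 · 2 · 3
1 · 2 · 3 · 3 · 2 · 2
k=14  2 · 3 · 2 · 0 · 3 · 1
2 · 0 · 2 · 2 · 3 · 3
2 · 1 · 2 · 3 · 3 · 1
1 · 1 · 1 · 0 · 2 · 3
2 · 3 · 3 · 3 · 2 · 2
k=15  2 · 3 · 2 · 0 · 3 · 1
2 · 0 · 2 · 2 · 3 · 3
3 · 1 · 2 · 3 · 3 · 1
1 · 1 · 1 · 0 · 2 · 3
2 · 3 · 3 · 3 · 2 · 2
k=16  2 · 3 · 2 · 0 · 3 · 1
3 · 0 · 2 · 2 · 3 · 3
0 · 2 · 2 · 3 · 3 · 1
2 · 1 · 1 · 0 · 2 · 3
2 · 3 · 3 · 3 · 2 · 2
k=17  2 · 3 · 2 · 0 · 3 · 1
3 · 0 · 2 · 2 · 3 · 3
1 · 2 · 2 · 3 · 3 · 1
2 · 1 · 1 · 0 · 2 · 3
2 · 3 · 3 · 3 · 2 · 2
k=18  2 · 3 · 2 · 0 · 3 · 1
3 · 0 · 2 · 2 · 3 · 3
2 · 2 · 2 · 3 · 3 · 1
2 · 1 · 1 · 0 · 2 · 3
2 · 3 · 3 · 3 · 2 · 2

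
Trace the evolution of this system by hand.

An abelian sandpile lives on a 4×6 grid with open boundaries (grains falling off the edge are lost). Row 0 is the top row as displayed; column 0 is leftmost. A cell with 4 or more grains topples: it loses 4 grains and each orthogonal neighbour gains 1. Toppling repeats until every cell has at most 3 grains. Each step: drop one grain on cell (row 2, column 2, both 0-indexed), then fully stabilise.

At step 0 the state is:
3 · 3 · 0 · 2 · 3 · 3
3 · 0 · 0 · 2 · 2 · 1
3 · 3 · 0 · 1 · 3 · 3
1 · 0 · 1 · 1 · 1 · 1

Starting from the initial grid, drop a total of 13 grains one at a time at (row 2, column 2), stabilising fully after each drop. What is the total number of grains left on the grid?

[0] 3 · 3 · 0 · 2 · 3 · 3
3 · 0 · 0 · 2 · 2 · 1
3 · 3 · 0 · 1 · 3 · 3
1 · 0 · 1 · 1 · 1 · 1
[1] 3 · 3 · 0 · 2 · 3 · 3
3 · 0 · 0 · 2 · 2 · 1
3 · 3 · 1 · 1 · 3 · 3
1 · 0 · 1 · 1 · 1 · 1
[2] 3 · 3 · 0 · 2 · 3 · 3
3 · 0 · 0 · 2 · 2 · 1
3 · 3 · 2 · 1 · 3 · 3
1 · 0 · 1 · 1 · 1 · 1
[3] 3 · 3 · 0 · 2 · 3 · 3
3 · 0 · 0 · 2 · 2 · 1
3 · 3 · 3 · 1 · 3 · 3
1 · 0 · 1 · 1 · 1 · 1
[4] 1 · 0 · 1 · 2 · 3 · 3
1 · 3 · 1 · 2 · 2 · 1
1 · 1 · 1 · 2 · 3 · 3
2 · 1 · 2 · 1 · 1 · 1
[5] 1 · 0 · 1 · 2 · 3 · 3
1 · 3 · 1 · 2 · 2 · 1
1 · 1 · 2 · 2 · 3 · 3
2 · 1 · 2 · 1 · 1 · 1
[6] 1 · 0 · 1 · 2 · 3 · 3
1 · 3 · 1 · 2 · 2 · 1
1 · 1 · 3 · 2 · 3 · 3
2 · 1 · 2 · 1 · 1 · 1
[7] 1 · 0 · 1 · 2 · 3 · 3
1 · 3 · 2 · 2 · 2 · 1
1 · 2 · 0 · 3 · 3 · 3
2 · 1 · 3 · 1 · 1 · 1
[8] 1 · 0 · 1 · 2 · 3 · 3
1 · 3 · 2 · 2 · 2 · 1
1 · 2 · 1 · 3 · 3 · 3
2 · 1 · 3 · 1 · 1 · 1
[9] 1 · 0 · 1 · 2 · 3 · 3
1 · 3 · 2 · 2 · 2 · 1
1 · 2 · 2 · 3 · 3 · 3
2 · 1 · 3 · 1 · 1 · 1
[10] 1 · 0 · 1 · 2 · 3 · 3
1 · 3 · 2 · 2 · 2 · 1
1 · 2 · 3 · 3 · 3 · 3
2 · 1 · 3 · 1 · 1 · 1
[11] 1 · 0 · 1 · 2 · 3 · 3
1 · 3 · 3 · 3 · 3 · 2
1 · 3 · 2 · 1 · 1 · 0
2 · 2 · 0 · 3 · 2 · 2
[12] 1 · 0 · 1 · 2 · 3 · 3
1 · 3 · 3 · 3 · 3 · 2
1 · 3 · 3 · 1 · 1 · 0
2 · 2 · 0 · 3 · 2 · 2
[13] 1 · 1 · 3 · 0 · 2 · 1
2 · 1 · 2 · 2 · 2 · 0
2 · 1 · 2 · 3 · 2 · 1
2 · 3 · 1 · 3 · 2 · 2

41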